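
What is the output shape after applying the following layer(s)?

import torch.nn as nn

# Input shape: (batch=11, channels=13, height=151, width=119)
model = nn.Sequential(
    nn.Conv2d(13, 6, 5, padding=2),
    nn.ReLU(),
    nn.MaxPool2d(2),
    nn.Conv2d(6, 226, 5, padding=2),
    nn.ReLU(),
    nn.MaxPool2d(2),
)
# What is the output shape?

Input shape: (11, 13, 151, 119)
  -> after first Conv2d: (11, 6, 151, 119)
  -> after first MaxPool2d: (11, 6, 75, 59)
  -> after second Conv2d: (11, 226, 75, 59)
Output shape: (11, 226, 37, 29)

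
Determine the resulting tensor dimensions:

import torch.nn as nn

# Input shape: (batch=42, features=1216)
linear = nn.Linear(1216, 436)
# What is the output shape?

Input shape: (42, 1216)
Output shape: (42, 436)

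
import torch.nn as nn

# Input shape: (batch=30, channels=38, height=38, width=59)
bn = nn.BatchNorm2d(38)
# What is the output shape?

Input shape: (30, 38, 38, 59)
Output shape: (30, 38, 38, 59)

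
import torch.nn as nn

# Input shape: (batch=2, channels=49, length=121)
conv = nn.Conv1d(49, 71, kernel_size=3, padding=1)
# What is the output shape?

Input shape: (2, 49, 121)
Output shape: (2, 71, 121)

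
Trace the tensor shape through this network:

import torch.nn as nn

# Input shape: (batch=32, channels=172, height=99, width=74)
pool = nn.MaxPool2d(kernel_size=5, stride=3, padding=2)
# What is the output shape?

Input shape: (32, 172, 99, 74)
Output shape: (32, 172, 33, 25)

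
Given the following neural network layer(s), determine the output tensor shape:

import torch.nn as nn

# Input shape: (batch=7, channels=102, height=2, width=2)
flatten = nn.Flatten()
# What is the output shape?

Input shape: (7, 102, 2, 2)
Output shape: (7, 408)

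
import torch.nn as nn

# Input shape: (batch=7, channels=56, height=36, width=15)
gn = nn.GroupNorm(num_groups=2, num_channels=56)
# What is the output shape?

Input shape: (7, 56, 36, 15)
Output shape: (7, 56, 36, 15)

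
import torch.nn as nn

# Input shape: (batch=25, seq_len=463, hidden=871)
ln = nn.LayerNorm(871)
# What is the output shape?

Input shape: (25, 463, 871)
Output shape: (25, 463, 871)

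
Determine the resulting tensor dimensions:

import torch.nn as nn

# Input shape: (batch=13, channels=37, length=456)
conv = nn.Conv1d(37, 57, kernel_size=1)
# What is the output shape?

Input shape: (13, 37, 456)
Output shape: (13, 57, 456)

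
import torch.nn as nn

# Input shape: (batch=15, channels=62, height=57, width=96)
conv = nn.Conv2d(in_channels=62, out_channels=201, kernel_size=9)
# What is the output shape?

Input shape: (15, 62, 57, 96)
Output shape: (15, 201, 49, 88)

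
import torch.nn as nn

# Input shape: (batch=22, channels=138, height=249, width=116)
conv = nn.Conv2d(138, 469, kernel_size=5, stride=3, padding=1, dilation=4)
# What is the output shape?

Input shape: (22, 138, 249, 116)
Output shape: (22, 469, 79, 34)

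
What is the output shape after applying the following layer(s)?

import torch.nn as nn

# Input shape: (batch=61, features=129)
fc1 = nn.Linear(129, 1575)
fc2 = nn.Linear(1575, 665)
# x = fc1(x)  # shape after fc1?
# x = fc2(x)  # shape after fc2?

Input shape: (61, 129)
  -> after fc1: (61, 1575)
Output shape: (61, 665)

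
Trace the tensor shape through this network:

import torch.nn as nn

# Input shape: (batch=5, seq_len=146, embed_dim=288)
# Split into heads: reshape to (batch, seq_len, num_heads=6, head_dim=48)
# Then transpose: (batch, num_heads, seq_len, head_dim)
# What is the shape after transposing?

Input shape: (5, 146, 288)
  -> after reshape: (5, 146, 6, 48)
Output shape: (5, 6, 146, 48)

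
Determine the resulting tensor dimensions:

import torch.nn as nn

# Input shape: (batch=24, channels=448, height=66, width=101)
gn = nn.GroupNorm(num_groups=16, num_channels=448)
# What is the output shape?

Input shape: (24, 448, 66, 101)
Output shape: (24, 448, 66, 101)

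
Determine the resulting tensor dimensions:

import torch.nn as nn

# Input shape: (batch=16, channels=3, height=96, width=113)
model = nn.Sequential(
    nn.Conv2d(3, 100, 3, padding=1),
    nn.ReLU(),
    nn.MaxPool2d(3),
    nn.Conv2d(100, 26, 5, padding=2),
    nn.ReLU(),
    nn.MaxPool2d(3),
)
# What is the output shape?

Input shape: (16, 3, 96, 113)
  -> after first Conv2d: (16, 100, 96, 113)
  -> after first MaxPool2d: (16, 100, 32, 37)
  -> after second Conv2d: (16, 26, 32, 37)
Output shape: (16, 26, 10, 12)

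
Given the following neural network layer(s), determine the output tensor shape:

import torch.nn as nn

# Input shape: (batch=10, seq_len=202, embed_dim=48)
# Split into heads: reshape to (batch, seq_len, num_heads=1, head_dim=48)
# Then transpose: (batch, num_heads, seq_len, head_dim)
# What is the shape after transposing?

Input shape: (10, 202, 48)
  -> after reshape: (10, 202, 1, 48)
Output shape: (10, 1, 202, 48)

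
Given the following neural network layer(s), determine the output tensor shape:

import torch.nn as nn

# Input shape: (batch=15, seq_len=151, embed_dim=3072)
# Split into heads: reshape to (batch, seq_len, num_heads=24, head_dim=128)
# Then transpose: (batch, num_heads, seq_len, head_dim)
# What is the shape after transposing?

Input shape: (15, 151, 3072)
  -> after reshape: (15, 151, 24, 128)
Output shape: (15, 24, 151, 128)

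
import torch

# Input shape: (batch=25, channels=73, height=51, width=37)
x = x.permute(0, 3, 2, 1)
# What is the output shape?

Input shape: (25, 73, 51, 37)
Output shape: (25, 37, 51, 73)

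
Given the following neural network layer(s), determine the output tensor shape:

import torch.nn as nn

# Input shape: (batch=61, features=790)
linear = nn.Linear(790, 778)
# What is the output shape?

Input shape: (61, 790)
Output shape: (61, 778)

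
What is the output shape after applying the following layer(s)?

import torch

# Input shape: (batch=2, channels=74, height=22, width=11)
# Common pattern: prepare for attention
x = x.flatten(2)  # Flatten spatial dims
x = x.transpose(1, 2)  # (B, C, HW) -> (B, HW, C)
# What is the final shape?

Input shape: (2, 74, 22, 11)
  -> after flatten(2): (2, 74, 242)
Output shape: (2, 242, 74)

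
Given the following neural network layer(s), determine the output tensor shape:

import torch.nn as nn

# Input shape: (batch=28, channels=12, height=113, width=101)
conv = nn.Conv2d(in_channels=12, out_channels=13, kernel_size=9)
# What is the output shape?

Input shape: (28, 12, 113, 101)
Output shape: (28, 13, 105, 93)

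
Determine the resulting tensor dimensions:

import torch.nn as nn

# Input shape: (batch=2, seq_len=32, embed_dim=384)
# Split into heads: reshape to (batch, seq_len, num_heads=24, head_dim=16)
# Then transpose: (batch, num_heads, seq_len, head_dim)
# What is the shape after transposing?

Input shape: (2, 32, 384)
  -> after reshape: (2, 32, 24, 16)
Output shape: (2, 24, 32, 16)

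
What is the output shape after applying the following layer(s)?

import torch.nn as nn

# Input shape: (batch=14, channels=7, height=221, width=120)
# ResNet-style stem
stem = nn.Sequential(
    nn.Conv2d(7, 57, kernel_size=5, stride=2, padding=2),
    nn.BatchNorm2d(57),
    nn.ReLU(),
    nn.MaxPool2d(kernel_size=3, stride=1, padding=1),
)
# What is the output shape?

Input shape: (14, 7, 221, 120)
  -> after Conv2d 5x5 stride=2: (14, 57, 111, 60)
Output shape: (14, 57, 111, 60)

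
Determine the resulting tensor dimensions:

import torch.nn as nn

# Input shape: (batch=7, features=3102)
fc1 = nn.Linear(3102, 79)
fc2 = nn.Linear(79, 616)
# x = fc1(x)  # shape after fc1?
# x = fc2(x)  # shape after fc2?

Input shape: (7, 3102)
  -> after fc1: (7, 79)
Output shape: (7, 616)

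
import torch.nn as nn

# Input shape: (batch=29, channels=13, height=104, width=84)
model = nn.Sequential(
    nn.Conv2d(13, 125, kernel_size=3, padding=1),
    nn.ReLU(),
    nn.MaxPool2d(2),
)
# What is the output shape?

Input shape: (29, 13, 104, 84)
  -> after Conv2d: (29, 125, 104, 84)
  -> after ReLU: (29, 125, 104, 84)
Output shape: (29, 125, 52, 42)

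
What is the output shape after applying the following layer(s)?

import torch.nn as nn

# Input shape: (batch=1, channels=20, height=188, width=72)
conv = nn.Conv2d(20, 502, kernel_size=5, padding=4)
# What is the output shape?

Input shape: (1, 20, 188, 72)
Output shape: (1, 502, 192, 76)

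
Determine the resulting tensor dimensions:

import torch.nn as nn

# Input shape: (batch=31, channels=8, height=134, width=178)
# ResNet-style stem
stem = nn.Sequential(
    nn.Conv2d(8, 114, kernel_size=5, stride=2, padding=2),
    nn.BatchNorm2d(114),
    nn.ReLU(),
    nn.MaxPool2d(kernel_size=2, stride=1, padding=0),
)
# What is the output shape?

Input shape: (31, 8, 134, 178)
  -> after Conv2d 5x5 stride=2: (31, 114, 67, 89)
Output shape: (31, 114, 66, 88)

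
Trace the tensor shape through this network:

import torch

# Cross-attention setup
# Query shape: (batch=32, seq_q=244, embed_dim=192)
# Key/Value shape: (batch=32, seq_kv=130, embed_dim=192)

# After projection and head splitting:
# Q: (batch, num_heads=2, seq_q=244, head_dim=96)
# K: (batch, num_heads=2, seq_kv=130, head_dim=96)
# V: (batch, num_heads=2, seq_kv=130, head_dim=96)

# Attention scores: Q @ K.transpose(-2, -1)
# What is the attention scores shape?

Input shape: (32, 244, 192)
Output shape: (32, 2, 244, 130)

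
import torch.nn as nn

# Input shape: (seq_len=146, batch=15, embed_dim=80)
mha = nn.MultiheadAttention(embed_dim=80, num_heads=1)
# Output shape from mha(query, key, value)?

Input shape: (146, 15, 80)
Output shape: (146, 15, 80)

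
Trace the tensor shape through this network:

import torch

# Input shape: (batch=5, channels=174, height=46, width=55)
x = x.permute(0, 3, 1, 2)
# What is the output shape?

Input shape: (5, 174, 46, 55)
Output shape: (5, 55, 174, 46)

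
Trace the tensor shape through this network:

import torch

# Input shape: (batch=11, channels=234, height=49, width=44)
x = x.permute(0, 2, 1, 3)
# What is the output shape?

Input shape: (11, 234, 49, 44)
Output shape: (11, 49, 234, 44)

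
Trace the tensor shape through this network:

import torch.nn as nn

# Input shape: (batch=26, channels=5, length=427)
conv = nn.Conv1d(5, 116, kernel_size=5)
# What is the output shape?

Input shape: (26, 5, 427)
Output shape: (26, 116, 423)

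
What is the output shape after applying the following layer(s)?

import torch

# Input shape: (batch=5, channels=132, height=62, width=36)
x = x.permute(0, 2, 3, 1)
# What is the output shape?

Input shape: (5, 132, 62, 36)
Output shape: (5, 62, 36, 132)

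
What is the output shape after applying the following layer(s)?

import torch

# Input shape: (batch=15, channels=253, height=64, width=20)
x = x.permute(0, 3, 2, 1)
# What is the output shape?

Input shape: (15, 253, 64, 20)
Output shape: (15, 20, 64, 253)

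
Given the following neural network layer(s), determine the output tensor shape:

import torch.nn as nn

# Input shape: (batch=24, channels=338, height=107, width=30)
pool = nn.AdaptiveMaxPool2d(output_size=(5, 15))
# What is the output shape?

Input shape: (24, 338, 107, 30)
Output shape: (24, 338, 5, 15)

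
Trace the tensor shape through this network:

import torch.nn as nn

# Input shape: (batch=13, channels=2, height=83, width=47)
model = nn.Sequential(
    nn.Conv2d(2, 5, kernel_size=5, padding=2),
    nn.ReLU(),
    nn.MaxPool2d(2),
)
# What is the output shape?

Input shape: (13, 2, 83, 47)
  -> after Conv2d: (13, 5, 83, 47)
  -> after ReLU: (13, 5, 83, 47)
Output shape: (13, 5, 41, 23)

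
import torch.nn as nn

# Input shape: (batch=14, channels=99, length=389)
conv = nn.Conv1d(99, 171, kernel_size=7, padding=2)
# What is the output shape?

Input shape: (14, 99, 389)
Output shape: (14, 171, 387)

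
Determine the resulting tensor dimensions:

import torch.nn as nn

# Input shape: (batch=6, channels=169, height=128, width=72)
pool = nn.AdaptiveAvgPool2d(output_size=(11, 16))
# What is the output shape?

Input shape: (6, 169, 128, 72)
Output shape: (6, 169, 11, 16)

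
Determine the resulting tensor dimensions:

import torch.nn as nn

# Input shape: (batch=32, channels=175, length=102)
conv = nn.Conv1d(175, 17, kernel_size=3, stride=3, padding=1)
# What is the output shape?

Input shape: (32, 175, 102)
Output shape: (32, 17, 34)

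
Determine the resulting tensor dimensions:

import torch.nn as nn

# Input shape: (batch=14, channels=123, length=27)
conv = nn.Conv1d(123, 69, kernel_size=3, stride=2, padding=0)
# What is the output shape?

Input shape: (14, 123, 27)
Output shape: (14, 69, 13)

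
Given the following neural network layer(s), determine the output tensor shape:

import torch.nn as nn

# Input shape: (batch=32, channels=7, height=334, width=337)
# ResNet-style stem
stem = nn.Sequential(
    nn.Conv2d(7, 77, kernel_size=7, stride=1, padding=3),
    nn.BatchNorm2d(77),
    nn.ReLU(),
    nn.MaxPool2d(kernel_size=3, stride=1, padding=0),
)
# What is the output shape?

Input shape: (32, 7, 334, 337)
  -> after Conv2d 7x7 stride=1: (32, 77, 334, 337)
Output shape: (32, 77, 332, 335)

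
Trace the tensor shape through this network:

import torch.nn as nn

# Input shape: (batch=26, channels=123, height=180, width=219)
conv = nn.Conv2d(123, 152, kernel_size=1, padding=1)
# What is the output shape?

Input shape: (26, 123, 180, 219)
Output shape: (26, 152, 182, 221)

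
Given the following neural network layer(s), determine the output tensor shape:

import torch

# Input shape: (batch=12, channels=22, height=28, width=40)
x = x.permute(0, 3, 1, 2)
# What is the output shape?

Input shape: (12, 22, 28, 40)
Output shape: (12, 40, 22, 28)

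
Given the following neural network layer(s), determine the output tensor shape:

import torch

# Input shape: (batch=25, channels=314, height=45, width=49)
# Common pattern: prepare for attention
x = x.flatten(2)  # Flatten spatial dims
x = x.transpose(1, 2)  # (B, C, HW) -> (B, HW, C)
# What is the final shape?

Input shape: (25, 314, 45, 49)
  -> after flatten(2): (25, 314, 2205)
Output shape: (25, 2205, 314)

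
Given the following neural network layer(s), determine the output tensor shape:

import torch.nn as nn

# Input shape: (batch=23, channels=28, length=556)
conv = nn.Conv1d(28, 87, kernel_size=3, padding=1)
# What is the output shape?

Input shape: (23, 28, 556)
Output shape: (23, 87, 556)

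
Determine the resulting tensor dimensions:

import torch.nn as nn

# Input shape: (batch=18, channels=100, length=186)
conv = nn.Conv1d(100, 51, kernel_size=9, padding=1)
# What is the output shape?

Input shape: (18, 100, 186)
Output shape: (18, 51, 180)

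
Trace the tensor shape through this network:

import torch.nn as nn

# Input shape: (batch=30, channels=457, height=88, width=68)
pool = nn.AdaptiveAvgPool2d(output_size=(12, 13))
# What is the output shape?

Input shape: (30, 457, 88, 68)
Output shape: (30, 457, 12, 13)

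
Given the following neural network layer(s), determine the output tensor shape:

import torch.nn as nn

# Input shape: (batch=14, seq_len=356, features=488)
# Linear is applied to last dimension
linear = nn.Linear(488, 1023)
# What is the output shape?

Input shape: (14, 356, 488)
Output shape: (14, 356, 1023)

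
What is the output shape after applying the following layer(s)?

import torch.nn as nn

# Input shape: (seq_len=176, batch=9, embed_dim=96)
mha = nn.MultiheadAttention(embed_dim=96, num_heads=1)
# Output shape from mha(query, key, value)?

Input shape: (176, 9, 96)
Output shape: (176, 9, 96)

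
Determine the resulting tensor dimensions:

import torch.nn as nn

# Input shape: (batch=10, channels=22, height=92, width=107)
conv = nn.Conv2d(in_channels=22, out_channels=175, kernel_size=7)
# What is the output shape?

Input shape: (10, 22, 92, 107)
Output shape: (10, 175, 86, 101)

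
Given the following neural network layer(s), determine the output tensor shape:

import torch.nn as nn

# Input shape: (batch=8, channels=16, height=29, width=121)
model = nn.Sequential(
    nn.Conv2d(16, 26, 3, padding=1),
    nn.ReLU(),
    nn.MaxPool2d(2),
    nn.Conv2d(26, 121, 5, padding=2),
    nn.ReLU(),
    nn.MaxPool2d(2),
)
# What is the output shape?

Input shape: (8, 16, 29, 121)
  -> after first Conv2d: (8, 26, 29, 121)
  -> after first MaxPool2d: (8, 26, 14, 60)
  -> after second Conv2d: (8, 121, 14, 60)
Output shape: (8, 121, 7, 30)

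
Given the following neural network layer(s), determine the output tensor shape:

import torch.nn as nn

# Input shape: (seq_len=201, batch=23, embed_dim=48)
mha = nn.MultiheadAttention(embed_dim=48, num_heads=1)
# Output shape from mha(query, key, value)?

Input shape: (201, 23, 48)
Output shape: (201, 23, 48)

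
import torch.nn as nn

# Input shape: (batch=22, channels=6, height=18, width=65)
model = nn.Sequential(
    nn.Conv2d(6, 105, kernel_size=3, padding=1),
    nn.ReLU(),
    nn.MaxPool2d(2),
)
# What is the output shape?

Input shape: (22, 6, 18, 65)
  -> after Conv2d: (22, 105, 18, 65)
  -> after ReLU: (22, 105, 18, 65)
Output shape: (22, 105, 9, 32)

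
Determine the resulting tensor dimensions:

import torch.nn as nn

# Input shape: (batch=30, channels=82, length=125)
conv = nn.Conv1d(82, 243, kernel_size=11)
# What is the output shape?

Input shape: (30, 82, 125)
Output shape: (30, 243, 115)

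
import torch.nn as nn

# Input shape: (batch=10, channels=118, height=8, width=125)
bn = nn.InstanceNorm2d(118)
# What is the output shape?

Input shape: (10, 118, 8, 125)
Output shape: (10, 118, 8, 125)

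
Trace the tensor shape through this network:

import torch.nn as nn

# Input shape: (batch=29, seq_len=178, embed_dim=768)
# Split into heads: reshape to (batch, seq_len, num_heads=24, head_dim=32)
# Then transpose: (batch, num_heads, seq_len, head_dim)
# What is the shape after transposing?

Input shape: (29, 178, 768)
  -> after reshape: (29, 178, 24, 32)
Output shape: (29, 24, 178, 32)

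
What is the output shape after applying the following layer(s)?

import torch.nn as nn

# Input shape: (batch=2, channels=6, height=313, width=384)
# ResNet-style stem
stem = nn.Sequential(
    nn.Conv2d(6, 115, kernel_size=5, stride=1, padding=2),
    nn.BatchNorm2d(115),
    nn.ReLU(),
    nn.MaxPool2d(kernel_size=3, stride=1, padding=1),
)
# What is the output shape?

Input shape: (2, 6, 313, 384)
  -> after Conv2d 5x5 stride=1: (2, 115, 313, 384)
Output shape: (2, 115, 313, 384)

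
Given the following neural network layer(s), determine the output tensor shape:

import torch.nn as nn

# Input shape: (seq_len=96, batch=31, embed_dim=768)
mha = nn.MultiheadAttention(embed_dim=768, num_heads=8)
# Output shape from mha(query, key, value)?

Input shape: (96, 31, 768)
Output shape: (96, 31, 768)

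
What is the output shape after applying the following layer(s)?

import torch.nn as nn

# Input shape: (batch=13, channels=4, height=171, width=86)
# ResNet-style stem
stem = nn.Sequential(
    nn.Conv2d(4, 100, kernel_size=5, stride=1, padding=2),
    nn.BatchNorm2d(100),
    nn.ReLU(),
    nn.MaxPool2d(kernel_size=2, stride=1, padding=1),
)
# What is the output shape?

Input shape: (13, 4, 171, 86)
  -> after Conv2d 5x5 stride=1: (13, 100, 171, 86)
Output shape: (13, 100, 172, 87)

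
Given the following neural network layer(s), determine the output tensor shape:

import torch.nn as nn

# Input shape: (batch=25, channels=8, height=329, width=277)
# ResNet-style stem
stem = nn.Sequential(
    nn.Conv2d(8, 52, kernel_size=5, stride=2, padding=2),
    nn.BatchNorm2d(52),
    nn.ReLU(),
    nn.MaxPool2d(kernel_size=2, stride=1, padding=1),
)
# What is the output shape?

Input shape: (25, 8, 329, 277)
  -> after Conv2d 5x5 stride=2: (25, 52, 165, 139)
Output shape: (25, 52, 166, 140)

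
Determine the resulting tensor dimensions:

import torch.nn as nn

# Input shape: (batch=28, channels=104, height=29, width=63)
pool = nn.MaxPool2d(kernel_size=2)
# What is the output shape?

Input shape: (28, 104, 29, 63)
Output shape: (28, 104, 14, 31)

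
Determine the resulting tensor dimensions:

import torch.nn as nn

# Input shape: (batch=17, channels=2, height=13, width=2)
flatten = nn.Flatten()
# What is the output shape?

Input shape: (17, 2, 13, 2)
Output shape: (17, 52)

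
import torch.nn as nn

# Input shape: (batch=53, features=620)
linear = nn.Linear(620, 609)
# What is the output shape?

Input shape: (53, 620)
Output shape: (53, 609)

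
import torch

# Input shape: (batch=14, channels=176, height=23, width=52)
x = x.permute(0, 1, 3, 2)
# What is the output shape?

Input shape: (14, 176, 23, 52)
Output shape: (14, 176, 52, 23)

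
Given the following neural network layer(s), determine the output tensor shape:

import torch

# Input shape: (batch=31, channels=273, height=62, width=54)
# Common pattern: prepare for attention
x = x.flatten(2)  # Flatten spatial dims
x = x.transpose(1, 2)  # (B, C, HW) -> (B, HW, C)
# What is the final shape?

Input shape: (31, 273, 62, 54)
  -> after flatten(2): (31, 273, 3348)
Output shape: (31, 3348, 273)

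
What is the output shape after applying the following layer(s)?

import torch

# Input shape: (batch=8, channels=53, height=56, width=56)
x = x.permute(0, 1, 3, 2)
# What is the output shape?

Input shape: (8, 53, 56, 56)
Output shape: (8, 53, 56, 56)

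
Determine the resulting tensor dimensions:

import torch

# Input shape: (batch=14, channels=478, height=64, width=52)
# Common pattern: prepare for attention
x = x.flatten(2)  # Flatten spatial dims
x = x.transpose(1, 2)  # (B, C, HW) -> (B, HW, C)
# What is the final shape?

Input shape: (14, 478, 64, 52)
  -> after flatten(2): (14, 478, 3328)
Output shape: (14, 3328, 478)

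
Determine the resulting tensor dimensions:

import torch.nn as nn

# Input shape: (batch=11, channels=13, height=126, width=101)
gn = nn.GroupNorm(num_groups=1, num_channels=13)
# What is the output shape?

Input shape: (11, 13, 126, 101)
Output shape: (11, 13, 126, 101)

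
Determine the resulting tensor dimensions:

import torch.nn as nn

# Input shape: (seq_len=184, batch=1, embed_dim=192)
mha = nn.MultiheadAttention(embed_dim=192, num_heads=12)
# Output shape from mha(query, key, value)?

Input shape: (184, 1, 192)
Output shape: (184, 1, 192)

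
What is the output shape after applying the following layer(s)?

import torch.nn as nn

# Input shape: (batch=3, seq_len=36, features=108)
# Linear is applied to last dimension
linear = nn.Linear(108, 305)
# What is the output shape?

Input shape: (3, 36, 108)
Output shape: (3, 36, 305)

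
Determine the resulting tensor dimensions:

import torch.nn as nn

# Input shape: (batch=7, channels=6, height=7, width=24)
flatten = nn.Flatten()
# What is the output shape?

Input shape: (7, 6, 7, 24)
Output shape: (7, 1008)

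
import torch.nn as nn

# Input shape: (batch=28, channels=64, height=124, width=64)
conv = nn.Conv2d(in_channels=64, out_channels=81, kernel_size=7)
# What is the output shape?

Input shape: (28, 64, 124, 64)
Output shape: (28, 81, 118, 58)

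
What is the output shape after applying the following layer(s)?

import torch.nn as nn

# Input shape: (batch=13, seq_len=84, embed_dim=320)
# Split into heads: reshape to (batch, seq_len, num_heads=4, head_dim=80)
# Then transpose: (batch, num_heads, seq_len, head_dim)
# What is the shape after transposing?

Input shape: (13, 84, 320)
  -> after reshape: (13, 84, 4, 80)
Output shape: (13, 4, 84, 80)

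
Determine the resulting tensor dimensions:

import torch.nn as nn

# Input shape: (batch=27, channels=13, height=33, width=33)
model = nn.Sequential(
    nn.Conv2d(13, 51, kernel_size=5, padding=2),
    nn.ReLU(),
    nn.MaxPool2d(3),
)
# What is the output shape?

Input shape: (27, 13, 33, 33)
  -> after Conv2d: (27, 51, 33, 33)
  -> after ReLU: (27, 51, 33, 33)
Output shape: (27, 51, 11, 11)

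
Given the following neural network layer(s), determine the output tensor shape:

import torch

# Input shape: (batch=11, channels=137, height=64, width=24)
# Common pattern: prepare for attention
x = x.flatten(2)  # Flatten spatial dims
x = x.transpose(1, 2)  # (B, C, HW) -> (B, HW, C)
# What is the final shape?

Input shape: (11, 137, 64, 24)
  -> after flatten(2): (11, 137, 1536)
Output shape: (11, 1536, 137)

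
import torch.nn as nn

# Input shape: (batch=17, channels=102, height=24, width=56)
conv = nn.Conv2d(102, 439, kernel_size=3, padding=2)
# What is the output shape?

Input shape: (17, 102, 24, 56)
Output shape: (17, 439, 26, 58)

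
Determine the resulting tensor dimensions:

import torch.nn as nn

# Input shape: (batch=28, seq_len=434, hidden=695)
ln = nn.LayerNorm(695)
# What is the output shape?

Input shape: (28, 434, 695)
Output shape: (28, 434, 695)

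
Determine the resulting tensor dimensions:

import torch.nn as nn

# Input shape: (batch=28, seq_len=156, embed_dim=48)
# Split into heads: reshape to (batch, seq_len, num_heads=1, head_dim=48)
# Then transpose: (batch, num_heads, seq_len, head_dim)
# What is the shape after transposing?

Input shape: (28, 156, 48)
  -> after reshape: (28, 156, 1, 48)
Output shape: (28, 1, 156, 48)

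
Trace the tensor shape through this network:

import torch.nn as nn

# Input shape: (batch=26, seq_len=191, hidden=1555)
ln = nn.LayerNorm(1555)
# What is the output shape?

Input shape: (26, 191, 1555)
Output shape: (26, 191, 1555)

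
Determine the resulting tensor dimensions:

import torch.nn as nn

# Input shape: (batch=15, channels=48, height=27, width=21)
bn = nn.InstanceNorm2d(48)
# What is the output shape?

Input shape: (15, 48, 27, 21)
Output shape: (15, 48, 27, 21)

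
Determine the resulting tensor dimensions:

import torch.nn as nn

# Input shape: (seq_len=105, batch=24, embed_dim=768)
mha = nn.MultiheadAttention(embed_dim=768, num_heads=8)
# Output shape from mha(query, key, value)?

Input shape: (105, 24, 768)
Output shape: (105, 24, 768)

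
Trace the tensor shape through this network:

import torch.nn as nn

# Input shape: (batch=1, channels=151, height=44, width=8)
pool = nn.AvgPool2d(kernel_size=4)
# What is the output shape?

Input shape: (1, 151, 44, 8)
Output shape: (1, 151, 11, 2)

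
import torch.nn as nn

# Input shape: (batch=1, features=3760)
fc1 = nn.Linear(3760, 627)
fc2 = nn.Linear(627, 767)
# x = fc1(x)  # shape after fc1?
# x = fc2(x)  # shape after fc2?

Input shape: (1, 3760)
  -> after fc1: (1, 627)
Output shape: (1, 767)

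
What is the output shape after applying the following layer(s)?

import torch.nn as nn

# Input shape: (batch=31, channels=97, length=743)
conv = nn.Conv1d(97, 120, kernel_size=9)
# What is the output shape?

Input shape: (31, 97, 743)
Output shape: (31, 120, 735)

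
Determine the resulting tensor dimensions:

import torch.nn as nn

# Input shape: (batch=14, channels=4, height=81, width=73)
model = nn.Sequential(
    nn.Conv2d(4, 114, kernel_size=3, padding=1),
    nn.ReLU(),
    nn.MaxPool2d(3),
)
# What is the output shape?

Input shape: (14, 4, 81, 73)
  -> after Conv2d: (14, 114, 81, 73)
  -> after ReLU: (14, 114, 81, 73)
Output shape: (14, 114, 27, 24)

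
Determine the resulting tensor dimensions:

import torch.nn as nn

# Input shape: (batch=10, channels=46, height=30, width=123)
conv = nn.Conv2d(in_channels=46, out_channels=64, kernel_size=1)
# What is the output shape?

Input shape: (10, 46, 30, 123)
Output shape: (10, 64, 30, 123)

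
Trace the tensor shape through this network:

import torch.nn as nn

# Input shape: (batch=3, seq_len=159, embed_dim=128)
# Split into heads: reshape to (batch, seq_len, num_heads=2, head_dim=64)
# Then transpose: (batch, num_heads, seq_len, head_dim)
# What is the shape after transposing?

Input shape: (3, 159, 128)
  -> after reshape: (3, 159, 2, 64)
Output shape: (3, 2, 159, 64)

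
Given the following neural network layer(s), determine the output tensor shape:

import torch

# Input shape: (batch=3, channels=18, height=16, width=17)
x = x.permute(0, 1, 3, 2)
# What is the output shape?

Input shape: (3, 18, 16, 17)
Output shape: (3, 18, 17, 16)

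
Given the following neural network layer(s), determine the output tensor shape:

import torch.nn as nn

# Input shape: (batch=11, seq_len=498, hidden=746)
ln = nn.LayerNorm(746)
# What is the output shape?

Input shape: (11, 498, 746)
Output shape: (11, 498, 746)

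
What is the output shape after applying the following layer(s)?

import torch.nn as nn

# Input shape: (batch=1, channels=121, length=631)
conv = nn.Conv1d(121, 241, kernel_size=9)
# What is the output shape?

Input shape: (1, 121, 631)
Output shape: (1, 241, 623)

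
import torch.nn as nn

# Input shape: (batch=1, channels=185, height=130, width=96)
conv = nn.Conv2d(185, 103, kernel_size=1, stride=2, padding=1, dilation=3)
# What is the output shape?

Input shape: (1, 185, 130, 96)
Output shape: (1, 103, 66, 49)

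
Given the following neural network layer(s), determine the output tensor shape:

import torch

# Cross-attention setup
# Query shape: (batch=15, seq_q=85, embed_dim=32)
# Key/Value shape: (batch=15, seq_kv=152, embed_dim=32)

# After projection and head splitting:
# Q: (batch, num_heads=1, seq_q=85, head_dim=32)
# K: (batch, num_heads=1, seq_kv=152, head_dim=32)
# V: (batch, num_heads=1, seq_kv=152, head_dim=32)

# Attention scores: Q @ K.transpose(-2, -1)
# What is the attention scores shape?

Input shape: (15, 85, 32)
Output shape: (15, 1, 85, 152)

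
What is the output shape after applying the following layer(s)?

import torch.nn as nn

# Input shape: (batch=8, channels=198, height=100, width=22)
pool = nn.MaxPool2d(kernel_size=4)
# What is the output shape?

Input shape: (8, 198, 100, 22)
Output shape: (8, 198, 25, 5)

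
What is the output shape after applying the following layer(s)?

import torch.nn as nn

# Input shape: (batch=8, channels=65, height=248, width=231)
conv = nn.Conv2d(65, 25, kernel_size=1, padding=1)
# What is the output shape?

Input shape: (8, 65, 248, 231)
Output shape: (8, 25, 250, 233)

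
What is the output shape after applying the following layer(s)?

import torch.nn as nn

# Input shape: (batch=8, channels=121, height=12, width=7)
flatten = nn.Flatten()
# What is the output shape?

Input shape: (8, 121, 12, 7)
Output shape: (8, 10164)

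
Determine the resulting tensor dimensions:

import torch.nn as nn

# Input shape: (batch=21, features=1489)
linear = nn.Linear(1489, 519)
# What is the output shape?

Input shape: (21, 1489)
Output shape: (21, 519)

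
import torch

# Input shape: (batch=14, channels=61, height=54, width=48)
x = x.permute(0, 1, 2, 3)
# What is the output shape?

Input shape: (14, 61, 54, 48)
Output shape: (14, 61, 54, 48)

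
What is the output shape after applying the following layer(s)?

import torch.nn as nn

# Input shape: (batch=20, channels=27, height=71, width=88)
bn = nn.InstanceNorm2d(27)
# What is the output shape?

Input shape: (20, 27, 71, 88)
Output shape: (20, 27, 71, 88)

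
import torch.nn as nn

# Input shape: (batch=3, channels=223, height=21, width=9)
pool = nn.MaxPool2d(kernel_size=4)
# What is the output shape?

Input shape: (3, 223, 21, 9)
Output shape: (3, 223, 5, 2)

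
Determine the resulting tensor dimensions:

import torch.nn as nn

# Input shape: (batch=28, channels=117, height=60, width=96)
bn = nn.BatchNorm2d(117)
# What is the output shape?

Input shape: (28, 117, 60, 96)
Output shape: (28, 117, 60, 96)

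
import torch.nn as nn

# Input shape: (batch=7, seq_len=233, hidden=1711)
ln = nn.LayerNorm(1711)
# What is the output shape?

Input shape: (7, 233, 1711)
Output shape: (7, 233, 1711)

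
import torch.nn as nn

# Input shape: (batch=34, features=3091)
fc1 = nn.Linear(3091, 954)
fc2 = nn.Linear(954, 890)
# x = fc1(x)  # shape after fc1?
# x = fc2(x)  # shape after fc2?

Input shape: (34, 3091)
  -> after fc1: (34, 954)
Output shape: (34, 890)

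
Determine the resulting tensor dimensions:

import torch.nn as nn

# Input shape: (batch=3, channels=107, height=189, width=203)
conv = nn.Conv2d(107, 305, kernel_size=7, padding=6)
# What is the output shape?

Input shape: (3, 107, 189, 203)
Output shape: (3, 305, 195, 209)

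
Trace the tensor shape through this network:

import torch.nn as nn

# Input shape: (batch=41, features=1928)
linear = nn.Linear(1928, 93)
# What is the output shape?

Input shape: (41, 1928)
Output shape: (41, 93)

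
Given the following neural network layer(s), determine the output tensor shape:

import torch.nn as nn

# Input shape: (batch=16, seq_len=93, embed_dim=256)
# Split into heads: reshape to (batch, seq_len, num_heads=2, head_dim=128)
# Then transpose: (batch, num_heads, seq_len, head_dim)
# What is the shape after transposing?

Input shape: (16, 93, 256)
  -> after reshape: (16, 93, 2, 128)
Output shape: (16, 2, 93, 128)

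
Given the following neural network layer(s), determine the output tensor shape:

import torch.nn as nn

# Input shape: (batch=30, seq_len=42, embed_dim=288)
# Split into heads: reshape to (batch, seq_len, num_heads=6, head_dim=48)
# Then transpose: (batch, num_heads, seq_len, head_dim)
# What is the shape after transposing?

Input shape: (30, 42, 288)
  -> after reshape: (30, 42, 6, 48)
Output shape: (30, 6, 42, 48)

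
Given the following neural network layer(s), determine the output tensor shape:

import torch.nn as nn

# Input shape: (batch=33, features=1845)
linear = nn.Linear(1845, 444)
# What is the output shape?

Input shape: (33, 1845)
Output shape: (33, 444)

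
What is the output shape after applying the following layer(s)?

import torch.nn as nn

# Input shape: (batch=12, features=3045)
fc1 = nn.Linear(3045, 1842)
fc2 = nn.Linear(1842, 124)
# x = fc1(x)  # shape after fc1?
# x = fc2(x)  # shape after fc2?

Input shape: (12, 3045)
  -> after fc1: (12, 1842)
Output shape: (12, 124)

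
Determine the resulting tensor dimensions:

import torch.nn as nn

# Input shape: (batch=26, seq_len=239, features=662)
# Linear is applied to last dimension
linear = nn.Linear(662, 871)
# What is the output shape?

Input shape: (26, 239, 662)
Output shape: (26, 239, 871)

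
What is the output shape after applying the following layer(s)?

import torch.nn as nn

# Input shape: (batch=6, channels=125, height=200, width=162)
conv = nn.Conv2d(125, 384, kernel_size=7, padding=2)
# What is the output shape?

Input shape: (6, 125, 200, 162)
Output shape: (6, 384, 198, 160)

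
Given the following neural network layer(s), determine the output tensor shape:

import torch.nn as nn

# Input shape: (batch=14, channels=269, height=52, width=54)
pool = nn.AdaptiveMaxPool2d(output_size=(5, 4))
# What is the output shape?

Input shape: (14, 269, 52, 54)
Output shape: (14, 269, 5, 4)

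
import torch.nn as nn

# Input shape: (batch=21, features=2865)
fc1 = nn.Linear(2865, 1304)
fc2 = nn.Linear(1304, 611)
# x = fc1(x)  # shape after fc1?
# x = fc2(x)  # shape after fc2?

Input shape: (21, 2865)
  -> after fc1: (21, 1304)
Output shape: (21, 611)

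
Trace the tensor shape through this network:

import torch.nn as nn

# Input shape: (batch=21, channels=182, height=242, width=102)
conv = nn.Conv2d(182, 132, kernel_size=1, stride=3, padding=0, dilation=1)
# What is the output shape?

Input shape: (21, 182, 242, 102)
Output shape: (21, 132, 81, 34)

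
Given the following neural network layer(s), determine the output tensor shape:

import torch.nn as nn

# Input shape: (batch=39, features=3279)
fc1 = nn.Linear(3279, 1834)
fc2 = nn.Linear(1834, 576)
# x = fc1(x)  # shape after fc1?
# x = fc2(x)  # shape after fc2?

Input shape: (39, 3279)
  -> after fc1: (39, 1834)
Output shape: (39, 576)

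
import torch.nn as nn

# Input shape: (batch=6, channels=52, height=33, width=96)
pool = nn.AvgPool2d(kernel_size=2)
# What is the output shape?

Input shape: (6, 52, 33, 96)
Output shape: (6, 52, 16, 48)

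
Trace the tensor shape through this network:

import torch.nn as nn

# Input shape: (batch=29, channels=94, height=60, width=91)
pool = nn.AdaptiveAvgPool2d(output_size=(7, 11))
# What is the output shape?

Input shape: (29, 94, 60, 91)
Output shape: (29, 94, 7, 11)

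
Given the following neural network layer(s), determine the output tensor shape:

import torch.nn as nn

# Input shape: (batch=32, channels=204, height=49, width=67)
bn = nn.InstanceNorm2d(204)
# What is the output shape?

Input shape: (32, 204, 49, 67)
Output shape: (32, 204, 49, 67)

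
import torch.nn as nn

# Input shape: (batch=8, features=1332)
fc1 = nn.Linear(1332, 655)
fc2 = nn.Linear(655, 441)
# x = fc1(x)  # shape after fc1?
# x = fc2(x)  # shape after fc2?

Input shape: (8, 1332)
  -> after fc1: (8, 655)
Output shape: (8, 441)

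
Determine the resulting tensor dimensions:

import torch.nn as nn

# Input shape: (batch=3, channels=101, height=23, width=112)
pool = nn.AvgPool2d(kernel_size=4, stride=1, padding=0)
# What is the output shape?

Input shape: (3, 101, 23, 112)
Output shape: (3, 101, 20, 109)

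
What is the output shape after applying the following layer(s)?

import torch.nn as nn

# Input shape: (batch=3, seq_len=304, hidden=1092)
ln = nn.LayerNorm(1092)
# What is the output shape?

Input shape: (3, 304, 1092)
Output shape: (3, 304, 1092)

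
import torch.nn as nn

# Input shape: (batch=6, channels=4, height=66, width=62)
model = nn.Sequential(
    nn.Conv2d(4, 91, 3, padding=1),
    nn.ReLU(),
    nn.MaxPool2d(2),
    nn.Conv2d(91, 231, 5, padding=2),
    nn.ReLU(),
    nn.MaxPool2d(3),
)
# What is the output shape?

Input shape: (6, 4, 66, 62)
  -> after first Conv2d: (6, 91, 66, 62)
  -> after first MaxPool2d: (6, 91, 33, 31)
  -> after second Conv2d: (6, 231, 33, 31)
Output shape: (6, 231, 11, 10)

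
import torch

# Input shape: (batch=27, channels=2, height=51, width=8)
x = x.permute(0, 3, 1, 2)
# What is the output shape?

Input shape: (27, 2, 51, 8)
Output shape: (27, 8, 2, 51)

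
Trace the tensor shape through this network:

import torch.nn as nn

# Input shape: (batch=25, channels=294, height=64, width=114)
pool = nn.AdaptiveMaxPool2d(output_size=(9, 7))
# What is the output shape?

Input shape: (25, 294, 64, 114)
Output shape: (25, 294, 9, 7)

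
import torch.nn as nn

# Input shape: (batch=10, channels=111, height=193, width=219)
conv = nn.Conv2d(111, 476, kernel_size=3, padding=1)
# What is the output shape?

Input shape: (10, 111, 193, 219)
Output shape: (10, 476, 193, 219)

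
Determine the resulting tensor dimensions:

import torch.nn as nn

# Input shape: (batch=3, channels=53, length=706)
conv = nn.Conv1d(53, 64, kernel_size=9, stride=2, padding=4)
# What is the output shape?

Input shape: (3, 53, 706)
Output shape: (3, 64, 353)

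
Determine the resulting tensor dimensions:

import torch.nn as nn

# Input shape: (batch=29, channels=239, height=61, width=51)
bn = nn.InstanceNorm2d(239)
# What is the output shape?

Input shape: (29, 239, 61, 51)
Output shape: (29, 239, 61, 51)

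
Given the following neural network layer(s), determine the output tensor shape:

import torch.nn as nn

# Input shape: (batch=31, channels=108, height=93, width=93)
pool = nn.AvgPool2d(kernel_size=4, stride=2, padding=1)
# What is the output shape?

Input shape: (31, 108, 93, 93)
Output shape: (31, 108, 46, 46)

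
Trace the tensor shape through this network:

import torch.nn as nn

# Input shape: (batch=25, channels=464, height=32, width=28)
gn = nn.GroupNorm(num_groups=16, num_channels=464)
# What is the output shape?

Input shape: (25, 464, 32, 28)
Output shape: (25, 464, 32, 28)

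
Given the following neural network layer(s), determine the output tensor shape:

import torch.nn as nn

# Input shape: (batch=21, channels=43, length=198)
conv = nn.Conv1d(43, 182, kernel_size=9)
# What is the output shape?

Input shape: (21, 43, 198)
Output shape: (21, 182, 190)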